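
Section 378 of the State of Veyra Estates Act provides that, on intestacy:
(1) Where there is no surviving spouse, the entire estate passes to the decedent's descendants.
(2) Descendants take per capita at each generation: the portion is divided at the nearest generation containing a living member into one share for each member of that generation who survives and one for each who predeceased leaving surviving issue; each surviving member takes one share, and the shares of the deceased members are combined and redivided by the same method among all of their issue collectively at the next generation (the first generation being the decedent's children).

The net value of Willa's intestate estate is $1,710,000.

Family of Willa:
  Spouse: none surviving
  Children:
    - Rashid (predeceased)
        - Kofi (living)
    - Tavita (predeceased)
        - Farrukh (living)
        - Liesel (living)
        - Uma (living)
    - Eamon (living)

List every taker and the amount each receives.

The entire $1,710,000 passes to the descendants.
That amount ($1,710,000) is divided at the children's generation into 3 shares of $570,000. Eamon takes $570,000. The 2 shares of the deceased (Rashid and Tavita) are combined into a pool of $1,140,000.
That pool ($1,140,000) is divided at the grandchildren's generation equally among Kofi, Farrukh, Liesel, and Uma: $285,000 each.

Kofi: $285,000; Farrukh: $285,000; Liesel: $285,000; Uma: $285,000; Eamon: $570,000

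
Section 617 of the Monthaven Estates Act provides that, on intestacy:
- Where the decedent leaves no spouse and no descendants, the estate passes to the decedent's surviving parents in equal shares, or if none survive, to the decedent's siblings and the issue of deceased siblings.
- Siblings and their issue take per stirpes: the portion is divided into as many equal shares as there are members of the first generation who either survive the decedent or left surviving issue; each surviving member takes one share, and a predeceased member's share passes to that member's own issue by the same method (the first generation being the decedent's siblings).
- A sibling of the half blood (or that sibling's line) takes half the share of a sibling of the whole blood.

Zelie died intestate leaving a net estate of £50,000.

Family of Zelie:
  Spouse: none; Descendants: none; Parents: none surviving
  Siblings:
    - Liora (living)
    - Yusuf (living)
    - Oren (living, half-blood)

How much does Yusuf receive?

Yusuf receives £20,000.

The entire £50,000 passes to the siblings and their issue.
Counting each half-blood sibling's line as half a unit, there are 5/2 units in £50,000, so one unit is £20,000. Whole-blood lines (Liora and Yusuf) take £20,000 each; half-blood lines (Oren) take £10,000 each.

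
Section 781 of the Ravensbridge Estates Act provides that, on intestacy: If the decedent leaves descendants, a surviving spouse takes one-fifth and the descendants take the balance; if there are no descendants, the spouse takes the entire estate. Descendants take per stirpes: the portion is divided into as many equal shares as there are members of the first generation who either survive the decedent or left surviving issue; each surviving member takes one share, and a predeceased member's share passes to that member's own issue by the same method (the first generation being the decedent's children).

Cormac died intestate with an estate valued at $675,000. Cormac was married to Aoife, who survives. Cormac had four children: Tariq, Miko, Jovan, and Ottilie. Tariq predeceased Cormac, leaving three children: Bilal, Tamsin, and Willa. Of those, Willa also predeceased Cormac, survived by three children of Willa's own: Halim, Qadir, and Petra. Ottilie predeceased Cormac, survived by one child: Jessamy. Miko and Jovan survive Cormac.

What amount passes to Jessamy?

Aoife takes one-fifth of $675,000 = $135,000. The remaining $540,000 passes to the descendants.
The descendants' portion ($540,000) is divided into 4 shares of $135,000: Miko and Jovan each take $135,000; Tariq's $135,000 share passes to Tariq's issue; Ottilie's $135,000 share passes to Ottilie's issue.
Tariq's share ($135,000) is divided into 3 shares of $45,000: Bilal and Tamsin each take $45,000; Willa's $45,000 share passes to Willa's issue.
Willa's share ($45,000) is divided into 3 shares of $15,000: Halim, Qadir, and Petra each take $15,000.
Ottilie's share ($135,000) passes entirely to Jessamy.

Jessamy receives $135,000.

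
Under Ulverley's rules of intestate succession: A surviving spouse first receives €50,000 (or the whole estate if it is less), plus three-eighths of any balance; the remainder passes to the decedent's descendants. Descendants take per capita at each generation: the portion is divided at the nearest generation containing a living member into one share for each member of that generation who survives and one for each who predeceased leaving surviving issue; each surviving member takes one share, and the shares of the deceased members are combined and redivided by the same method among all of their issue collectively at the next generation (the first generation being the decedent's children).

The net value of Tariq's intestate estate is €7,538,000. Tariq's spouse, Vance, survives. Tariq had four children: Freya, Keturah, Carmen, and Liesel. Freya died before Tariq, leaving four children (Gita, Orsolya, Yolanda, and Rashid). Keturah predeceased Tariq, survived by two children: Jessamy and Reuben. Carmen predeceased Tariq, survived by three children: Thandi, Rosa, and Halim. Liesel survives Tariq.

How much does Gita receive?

Vance first takes €50,000, leaving a balance of €7,488,000. Vance then takes three-eighths of the balance (€2,808,000), for a total of €2,858,000. The remaining €4,680,000 passes to the descendants.
The descendants' portion (€4,680,000) is divided at the children's generation into 4 shares of €1,170,000. Liesel takes €1,170,000. The 3 shares of the deceased (Freya, Keturah, and Carmen) are combined into a pool of €3,510,000.
That pool (€3,510,000) is divided at the grandchildren's generation equally among Gita, Orsolya, Yolanda, Rashid, Jessamy, Reuben, Thandi, Rosa, and Halim: €390,000 each.

Gita receives €390,000.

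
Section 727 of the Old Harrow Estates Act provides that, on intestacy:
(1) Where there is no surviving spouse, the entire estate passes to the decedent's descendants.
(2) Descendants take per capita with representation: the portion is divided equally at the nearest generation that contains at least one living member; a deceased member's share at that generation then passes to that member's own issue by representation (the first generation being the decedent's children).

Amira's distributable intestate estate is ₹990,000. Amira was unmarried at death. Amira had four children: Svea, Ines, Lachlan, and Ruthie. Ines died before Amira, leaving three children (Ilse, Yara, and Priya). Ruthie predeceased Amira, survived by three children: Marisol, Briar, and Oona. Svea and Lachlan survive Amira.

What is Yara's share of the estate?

Yara receives ₹82,500.

The entire ₹990,000 passes to the descendants.
That amount (₹990,000) is divided into 4 shares of ₹247,500: Svea and Lachlan each take ₹247,500; Ines's ₹247,500 share passes to Ines's issue; Ruthie's ₹247,500 share passes to Ruthie's issue.
Ines's share (₹247,500) is divided into 3 shares of ₹82,500: Ilse, Yara, and Priya each take ₹82,500.
Ruthie's share (₹247,500) is divided into 3 shares of ₹82,500: Marisol, Briar, and Oona each take ₹82,500.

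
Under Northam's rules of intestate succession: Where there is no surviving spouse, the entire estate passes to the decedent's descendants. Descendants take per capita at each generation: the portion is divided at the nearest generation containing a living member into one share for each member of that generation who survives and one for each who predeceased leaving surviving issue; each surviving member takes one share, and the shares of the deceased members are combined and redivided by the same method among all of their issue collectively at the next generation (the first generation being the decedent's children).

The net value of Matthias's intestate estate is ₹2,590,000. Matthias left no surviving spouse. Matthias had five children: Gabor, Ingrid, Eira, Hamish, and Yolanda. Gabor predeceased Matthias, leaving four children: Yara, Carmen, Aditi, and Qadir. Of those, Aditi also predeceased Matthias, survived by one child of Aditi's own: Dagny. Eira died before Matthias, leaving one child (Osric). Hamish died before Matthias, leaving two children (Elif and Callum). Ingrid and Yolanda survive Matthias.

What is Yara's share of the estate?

The entire ₹2,590,000 passes to the descendants.
That amount (₹2,590,000) is divided at the children's generation into 5 shares of ₹518,000. Ingrid and Yolanda each take ₹518,000. The 3 shares of the deceased (Gabor, Eira, and Hamish) are combined into a pool of ₹1,554,000.
That pool (₹1,554,000) is divided at the grandchildren's generation into 7 shares of ₹222,000. Yara, Carmen, Qadir, Osric, Elif, and Callum each take ₹222,000. The remaining share for the deceased Aditi (₹222,000) is carried to the next generation.
That pool (₹222,000) passes entirely to Dagny, the sole taker at the great-grandchildren's generation.

Yara receives ₹222,000.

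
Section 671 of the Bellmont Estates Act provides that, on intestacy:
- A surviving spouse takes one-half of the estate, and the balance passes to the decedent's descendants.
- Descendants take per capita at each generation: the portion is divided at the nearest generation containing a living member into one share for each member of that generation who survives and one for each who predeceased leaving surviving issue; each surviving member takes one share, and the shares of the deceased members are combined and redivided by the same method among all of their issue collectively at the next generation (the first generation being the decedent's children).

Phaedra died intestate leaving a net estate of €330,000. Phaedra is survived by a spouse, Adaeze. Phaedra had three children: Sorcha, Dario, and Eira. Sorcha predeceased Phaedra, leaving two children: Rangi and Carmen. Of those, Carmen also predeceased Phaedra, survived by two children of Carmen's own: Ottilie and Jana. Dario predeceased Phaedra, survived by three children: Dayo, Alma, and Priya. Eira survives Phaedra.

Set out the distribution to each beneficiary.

Adaeze takes one-half of €330,000 = €165,000. The remaining €165,000 passes to the descendants.
The descendants' portion (€165,000) is divided at the children's generation into 3 shares of €55,000. Eira takes €55,000. The 2 shares of the deceased (Sorcha and Dario) are combined into a pool of €110,000.
That pool (€110,000) is divided at the grandchildren's generation into 5 shares of €22,000. Rangi, Dayo, Alma, and Priya each take €22,000. The remaining share for the deceased Carmen (€22,000) is carried to the next generation.
That pool (€22,000) is divided at the great-grandchildren's generation equally among Ottilie and Jana: €11,000 each.

Adaeze: €165,000; Rangi: €22,000; Ottilie: €11,000; Jana: €11,000; Dayo: €22,000; Alma: €22,000; Priya: €22,000; Eira: €55,000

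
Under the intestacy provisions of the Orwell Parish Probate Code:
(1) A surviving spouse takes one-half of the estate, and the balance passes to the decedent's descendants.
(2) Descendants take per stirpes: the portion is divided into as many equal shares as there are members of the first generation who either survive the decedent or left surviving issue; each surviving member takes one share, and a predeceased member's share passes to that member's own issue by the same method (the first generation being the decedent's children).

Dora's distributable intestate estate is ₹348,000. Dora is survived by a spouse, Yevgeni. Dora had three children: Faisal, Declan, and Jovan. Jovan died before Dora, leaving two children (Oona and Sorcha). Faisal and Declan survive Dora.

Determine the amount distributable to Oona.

Oona receives ₹29,000.

Yevgeni takes one-half of ₹348,000 = ₹174,000. The remaining ₹174,000 passes to the descendants.
The descendants' portion (₹174,000) is divided into 3 shares of ₹58,000: Faisal and Declan each take ₹58,000; Jovan's ₹58,000 share passes to Jovan's issue.
Jovan's share (₹58,000) is divided into 2 shares of ₹29,000: Oona and Sorcha each take ₹29,000.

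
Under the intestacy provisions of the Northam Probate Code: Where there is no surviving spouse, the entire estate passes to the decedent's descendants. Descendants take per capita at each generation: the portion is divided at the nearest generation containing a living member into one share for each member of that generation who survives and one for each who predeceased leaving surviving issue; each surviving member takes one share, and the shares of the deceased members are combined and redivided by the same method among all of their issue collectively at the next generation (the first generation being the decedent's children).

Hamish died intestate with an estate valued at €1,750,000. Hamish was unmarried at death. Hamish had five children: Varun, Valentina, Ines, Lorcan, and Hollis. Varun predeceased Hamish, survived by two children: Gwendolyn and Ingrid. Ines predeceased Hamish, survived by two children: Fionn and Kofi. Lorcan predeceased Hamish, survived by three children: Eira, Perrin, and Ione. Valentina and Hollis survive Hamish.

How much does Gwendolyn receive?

Gwendolyn receives €150,000.

The entire €1,750,000 passes to the descendants.
That amount (€1,750,000) is divided at the children's generation into 5 shares of €350,000. Valentina and Hollis each take €350,000. The 3 shares of the deceased (Varun, Ines, and Lorcan) are combined into a pool of €1,050,000.
That pool (€1,050,000) is divided at the grandchildren's generation equally among Gwendolyn, Ingrid, Fionn, Kofi, Eira, Perrin, and Ione: €150,000 each.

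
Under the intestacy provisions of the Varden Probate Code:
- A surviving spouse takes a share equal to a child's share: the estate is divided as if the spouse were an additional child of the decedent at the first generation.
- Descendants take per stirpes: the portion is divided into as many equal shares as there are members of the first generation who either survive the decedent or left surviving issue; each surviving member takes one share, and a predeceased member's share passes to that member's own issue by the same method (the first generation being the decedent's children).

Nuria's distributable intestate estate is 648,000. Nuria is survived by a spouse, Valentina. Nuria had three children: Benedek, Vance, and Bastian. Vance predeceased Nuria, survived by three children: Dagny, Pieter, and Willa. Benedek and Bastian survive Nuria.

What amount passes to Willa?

Willa receives 54,000.

The spouse counts as an additional share at the children's level, so there are 4 primary shares of 162,000. Valentina takes one such share (162,000).
The children's combined portion (486,000) is divided into 3 shares of 162,000: Benedek and Bastian each take 162,000; Vance's 162,000 share passes to Vance's issue.
Vance's share (162,000) is divided into 3 shares of 54,000: Dagny, Pieter, and Willa each take 54,000.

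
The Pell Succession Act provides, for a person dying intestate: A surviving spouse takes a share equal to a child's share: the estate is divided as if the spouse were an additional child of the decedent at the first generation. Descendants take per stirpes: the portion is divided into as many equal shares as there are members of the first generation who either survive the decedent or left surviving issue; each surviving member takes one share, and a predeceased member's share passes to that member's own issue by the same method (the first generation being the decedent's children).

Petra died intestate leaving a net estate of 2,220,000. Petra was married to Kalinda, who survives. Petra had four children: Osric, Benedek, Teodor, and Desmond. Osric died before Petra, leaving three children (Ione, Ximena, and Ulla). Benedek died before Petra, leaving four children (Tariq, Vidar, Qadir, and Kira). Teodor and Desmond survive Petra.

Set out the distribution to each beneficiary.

The spouse counts as an additional share at the children's level, so there are 5 primary shares of 444,000. Kalinda takes one such share (444,000).
The children's combined portion (1,776,000) is divided into 4 shares of 444,000: Teodor and Desmond each take 444,000; Osric's 444,000 share passes to Osric's issue; Benedek's 444,000 share passes to Benedek's issue.
Osric's share (444,000) is divided into 3 shares of 148,000: Ione, Ximena, and Ulla each take 148,000.
Benedek's share (444,000) is divided into 4 shares of 111,000: Tariq, Vidar, Qadir, and Kira each take 111,000.

Kalinda: 444,000; Ione: 148,000; Ximena: 148,000; Ulla: 148,000; Tariq: 111,000; Vidar: 111,000; Qadir: 111,000; Kira: 111,000; Teodor: 444,000; Desmond: 444,000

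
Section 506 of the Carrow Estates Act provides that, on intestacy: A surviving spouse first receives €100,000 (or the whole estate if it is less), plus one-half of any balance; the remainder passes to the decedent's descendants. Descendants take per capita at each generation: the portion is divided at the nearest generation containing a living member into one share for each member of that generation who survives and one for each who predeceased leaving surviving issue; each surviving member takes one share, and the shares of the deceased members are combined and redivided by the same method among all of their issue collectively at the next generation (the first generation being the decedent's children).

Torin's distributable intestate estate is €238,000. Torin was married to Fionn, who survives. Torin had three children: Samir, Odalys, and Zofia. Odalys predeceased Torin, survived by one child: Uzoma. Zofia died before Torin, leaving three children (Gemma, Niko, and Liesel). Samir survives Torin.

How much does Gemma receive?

Fionn first takes €100,000, leaving a balance of €138,000. Fionn then takes one-half of the balance (€69,000), for a total of €169,000. The remaining €69,000 passes to the descendants.
The descendants' portion (€69,000) is divided at the children's generation into 3 shares of €23,000. Samir takes €23,000. The 2 shares of the deceased (Odalys and Zofia) are combined into a pool of €46,000.
That pool (€46,000) is divided at the grandchildren's generation equally among Uzoma, Gemma, Niko, and Liesel: €11,500 each.

Gemma receives €11,500.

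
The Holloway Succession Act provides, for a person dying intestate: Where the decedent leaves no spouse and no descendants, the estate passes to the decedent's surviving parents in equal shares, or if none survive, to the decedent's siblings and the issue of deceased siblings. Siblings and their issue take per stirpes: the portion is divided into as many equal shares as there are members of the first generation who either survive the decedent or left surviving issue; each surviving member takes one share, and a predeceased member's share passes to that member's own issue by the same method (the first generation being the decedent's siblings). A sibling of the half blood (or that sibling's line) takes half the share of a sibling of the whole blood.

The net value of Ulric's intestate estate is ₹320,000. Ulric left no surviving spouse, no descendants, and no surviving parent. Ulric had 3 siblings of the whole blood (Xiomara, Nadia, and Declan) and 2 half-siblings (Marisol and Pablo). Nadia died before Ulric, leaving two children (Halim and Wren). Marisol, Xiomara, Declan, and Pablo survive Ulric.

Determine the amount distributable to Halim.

The entire ₹320,000 passes to the siblings and their issue.
Counting each half-blood sibling's line as half a unit, there are 4 units in ₹320,000, so one unit is ₹80,000. Whole-blood lines (Xiomara, Nadia, and Declan) take ₹80,000 each; half-blood lines (Marisol and Pablo) take ₹40,000 each.
Nadia's share (₹80,000) is divided into 2 shares of ₹40,000: Halim and Wren each take ₹40,000.

Halim receives ₹40,000.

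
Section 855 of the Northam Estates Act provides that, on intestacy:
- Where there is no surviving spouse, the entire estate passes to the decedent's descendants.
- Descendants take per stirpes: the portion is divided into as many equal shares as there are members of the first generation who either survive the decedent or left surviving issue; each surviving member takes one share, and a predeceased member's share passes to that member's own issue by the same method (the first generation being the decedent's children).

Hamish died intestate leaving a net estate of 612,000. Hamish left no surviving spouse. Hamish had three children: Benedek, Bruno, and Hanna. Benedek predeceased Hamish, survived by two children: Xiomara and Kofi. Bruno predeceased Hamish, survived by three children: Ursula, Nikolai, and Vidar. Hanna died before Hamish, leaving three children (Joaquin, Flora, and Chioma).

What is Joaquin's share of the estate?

Joaquin receives 68,000.

The entire 612,000 passes to the descendants.
That amount (612,000) is divided into 3 shares of 204,000: Benedek's 204,000 share passes to Benedek's issue; Bruno's 204,000 share passes to Bruno's issue; Hanna's 204,000 share passes to Hanna's issue.
Benedek's share (204,000) is divided into 2 shares of 102,000: Xiomara and Kofi each take 102,000.
Bruno's share (204,000) is divided into 3 shares of 68,000: Ursula, Nikolai, and Vidar each take 68,000.
Hanna's share (204,000) is divided into 3 shares of 68,000: Joaquin, Flora, and Chioma each take 68,000.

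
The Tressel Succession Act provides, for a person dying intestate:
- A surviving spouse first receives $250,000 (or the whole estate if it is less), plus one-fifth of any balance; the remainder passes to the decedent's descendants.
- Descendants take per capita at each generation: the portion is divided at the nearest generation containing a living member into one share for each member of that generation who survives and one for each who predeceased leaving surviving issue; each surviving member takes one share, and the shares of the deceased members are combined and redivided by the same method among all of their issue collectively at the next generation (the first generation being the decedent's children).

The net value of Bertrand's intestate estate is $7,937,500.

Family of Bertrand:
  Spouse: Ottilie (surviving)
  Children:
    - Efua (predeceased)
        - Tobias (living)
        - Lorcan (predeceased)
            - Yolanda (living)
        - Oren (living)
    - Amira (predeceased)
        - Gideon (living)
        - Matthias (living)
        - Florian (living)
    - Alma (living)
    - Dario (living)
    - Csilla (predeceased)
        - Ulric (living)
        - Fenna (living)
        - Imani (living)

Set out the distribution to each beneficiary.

Ottilie first takes $250,000, leaving a balance of $7,687,500. Ottilie then takes one-fifth of the balance ($1,537,500), for a total of $1,787,500. The remaining $6,150,000 passes to the descendants.
The descendants' portion ($6,150,000) is divided at the children's generation into 5 shares of $1,230,000. Alma and Dario each take $1,230,000. The 3 shares of the deceased (Efua, Amira, and Csilla) are combined into a pool of $3,690,000.
That pool ($3,690,000) is divided at the grandchildren's generation into 9 shares of $410,000. Tobias, Oren, Gideon, Matthias, Florian, Ulric, Fenna, and Imani each take $410,000. The remaining share for the deceased Lorcan ($410,000) is carried to the next generation.
That pool ($410,000) passes entirely to Yolanda, the sole taker at the great-grandchildren's generation.

Ottilie: $1,787,500; Tobias: $410,000; Yolanda: $410,000; Oren: $410,000; Gideon: $410,000; Matthias: $410,000; Florian: $410,000; Alma: $1,230,000; Dario: $1,230,000; Ulric: $410,000; Fenna: $410,000; Imani: $410,000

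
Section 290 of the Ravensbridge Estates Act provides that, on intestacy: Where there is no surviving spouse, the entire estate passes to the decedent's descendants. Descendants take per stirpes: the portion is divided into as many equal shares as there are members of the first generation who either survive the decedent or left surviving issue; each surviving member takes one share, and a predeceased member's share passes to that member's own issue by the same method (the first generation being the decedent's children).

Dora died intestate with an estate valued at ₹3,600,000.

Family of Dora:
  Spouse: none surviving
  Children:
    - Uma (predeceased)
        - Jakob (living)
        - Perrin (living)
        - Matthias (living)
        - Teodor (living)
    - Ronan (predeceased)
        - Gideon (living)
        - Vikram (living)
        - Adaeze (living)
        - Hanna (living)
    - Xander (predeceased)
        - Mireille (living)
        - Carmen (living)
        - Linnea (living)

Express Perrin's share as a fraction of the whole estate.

The entire ₹3,600,000 passes to the descendants.
That amount (₹3,600,000) is divided into 3 shares of ₹1,200,000: Uma's ₹1,200,000 share passes to Uma's issue; Ronan's ₹1,200,000 share passes to Ronan's issue; Xander's ₹1,200,000 share passes to Xander's issue.
Uma's share (₹1,200,000) is divided into 4 shares of ₹300,000: Jakob, Perrin, Matthias, and Teodor each take ₹300,000.
Ronan's share (₹1,200,000) is divided into 4 shares of ₹300,000: Gideon, Vikram, Adaeze, and Hanna each take ₹300,000.
Xander's share (₹1,200,000) is divided into 3 shares of ₹400,000: Mireille, Carmen, and Linnea each take ₹400,000.

Perrin receives 1/12 of the estate.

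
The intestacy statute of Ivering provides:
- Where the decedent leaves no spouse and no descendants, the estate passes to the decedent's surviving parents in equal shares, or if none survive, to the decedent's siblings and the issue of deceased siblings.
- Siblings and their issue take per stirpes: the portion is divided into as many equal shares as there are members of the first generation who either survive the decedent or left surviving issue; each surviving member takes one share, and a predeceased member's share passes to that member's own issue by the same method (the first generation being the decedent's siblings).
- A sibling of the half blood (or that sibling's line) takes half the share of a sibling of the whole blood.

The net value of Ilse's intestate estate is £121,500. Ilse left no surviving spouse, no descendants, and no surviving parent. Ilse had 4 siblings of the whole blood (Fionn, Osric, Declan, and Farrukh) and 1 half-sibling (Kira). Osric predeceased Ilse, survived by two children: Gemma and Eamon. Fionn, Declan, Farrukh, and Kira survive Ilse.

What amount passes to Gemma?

Gemma receives £13,500.

The entire £121,500 passes to the siblings and their issue.
Counting each half-blood sibling's line as half a unit, there are 9/2 units in £121,500, so one unit is £27,000. Whole-blood lines (Fionn, Osric, Declan, and Farrukh) take £27,000 each; half-blood lines (Kira) take £13,500 each.
Osric's share (£27,000) is divided into 2 shares of £13,500: Gemma and Eamon each take £13,500.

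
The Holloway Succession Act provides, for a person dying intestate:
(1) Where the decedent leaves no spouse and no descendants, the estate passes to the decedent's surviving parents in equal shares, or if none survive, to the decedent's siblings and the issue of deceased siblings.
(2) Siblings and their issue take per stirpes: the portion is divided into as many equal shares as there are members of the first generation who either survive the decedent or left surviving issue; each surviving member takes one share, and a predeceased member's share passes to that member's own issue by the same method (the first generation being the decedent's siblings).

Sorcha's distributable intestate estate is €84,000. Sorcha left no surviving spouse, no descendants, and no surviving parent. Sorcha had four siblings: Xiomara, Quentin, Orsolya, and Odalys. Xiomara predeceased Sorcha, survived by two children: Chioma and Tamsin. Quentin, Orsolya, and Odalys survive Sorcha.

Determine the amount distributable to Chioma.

Chioma receives €10,500.

The entire €84,000 passes to the siblings and their issue.
That amount (€84,000) is divided into 4 shares of €21,000: Quentin, Orsolya, and Odalys each take €21,000; Xiomara's €21,000 share passes to Xiomara's issue.
Xiomara's share (€21,000) is divided into 2 shares of €10,500: Chioma and Tamsin each take €10,500.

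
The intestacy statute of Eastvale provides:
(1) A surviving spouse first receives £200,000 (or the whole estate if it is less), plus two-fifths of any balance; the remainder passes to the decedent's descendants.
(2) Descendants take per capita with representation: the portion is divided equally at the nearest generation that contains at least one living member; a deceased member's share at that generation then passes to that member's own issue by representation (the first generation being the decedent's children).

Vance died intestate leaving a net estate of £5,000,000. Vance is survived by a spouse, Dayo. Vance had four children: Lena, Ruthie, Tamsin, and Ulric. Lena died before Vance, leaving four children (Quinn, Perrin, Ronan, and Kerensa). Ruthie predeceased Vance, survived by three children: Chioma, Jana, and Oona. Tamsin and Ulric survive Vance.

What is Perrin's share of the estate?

Dayo first takes £200,000, leaving a balance of £4,800,000. Dayo then takes two-fifths of the balance (£1,920,000), for a total of £2,120,000. The remaining £2,880,000 passes to the descendants.
The descendants' portion (£2,880,000) is divided into 4 shares of £720,000: Tamsin and Ulric each take £720,000; Lena's £720,000 share passes to Lena's issue; Ruthie's £720,000 share passes to Ruthie's issue.
Lena's share (£720,000) is divided into 4 shares of £180,000: Quinn, Perrin, Ronan, and Kerensa each take £180,000.
Ruthie's share (£720,000) is divided into 3 shares of £240,000: Chioma, Jana, and Oona each take £240,000.

Perrin receives £180,000.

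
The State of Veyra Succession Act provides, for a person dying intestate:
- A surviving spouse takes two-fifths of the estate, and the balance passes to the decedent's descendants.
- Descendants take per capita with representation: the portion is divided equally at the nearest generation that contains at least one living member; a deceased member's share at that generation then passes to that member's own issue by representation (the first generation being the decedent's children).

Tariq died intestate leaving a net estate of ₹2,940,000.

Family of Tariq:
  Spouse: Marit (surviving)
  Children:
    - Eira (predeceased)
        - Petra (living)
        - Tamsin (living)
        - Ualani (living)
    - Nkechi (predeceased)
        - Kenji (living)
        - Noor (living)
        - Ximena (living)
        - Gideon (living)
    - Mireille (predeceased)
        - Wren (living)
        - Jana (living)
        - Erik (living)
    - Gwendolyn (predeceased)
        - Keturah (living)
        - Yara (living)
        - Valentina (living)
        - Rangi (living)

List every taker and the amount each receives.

Marit takes two-fifths of ₹2,940,000 = ₹1,176,000. The remaining ₹1,764,000 passes to the descendants.
No child survives, so the initial division is made at the grandchildren's generation.
The descendants' portion (₹1,764,000) is divided into 14 shares of ₹126,000: Petra, Tamsin, Ualani, Kenji, Noor, Ximena, Gideon, Wren, Jana, Erik, Keturah, Yara, Valentina, and Rangi each take ₹126,000.

Marit: ₹1,176,000; Petra: ₹126,000; Tamsin: ₹126,000; Ualani: ₹126,000; Kenji: ₹126,000; Noor: ₹126,000; Ximena: ₹126,000; Gideon: ₹126,000; Wren: ₹126,000; Jana: ₹126,000; Erik: ₹126,000; Keturah: ₹126,000; Yara: ₹126,000; Valentina: ₹126,000; Rangi: ₹126,000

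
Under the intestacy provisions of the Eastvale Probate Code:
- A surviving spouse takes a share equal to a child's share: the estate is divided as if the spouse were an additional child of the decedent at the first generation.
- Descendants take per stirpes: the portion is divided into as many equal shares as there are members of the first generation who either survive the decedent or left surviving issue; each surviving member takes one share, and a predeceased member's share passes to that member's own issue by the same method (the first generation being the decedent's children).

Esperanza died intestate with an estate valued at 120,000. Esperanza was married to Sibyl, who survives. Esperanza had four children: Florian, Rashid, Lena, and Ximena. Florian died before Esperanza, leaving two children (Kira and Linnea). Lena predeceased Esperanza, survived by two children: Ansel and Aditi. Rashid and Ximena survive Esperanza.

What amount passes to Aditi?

The spouse counts as an additional share at the children's level, so there are 5 primary shares of 24,000. Sibyl takes one such share (24,000).
The children's combined portion (96,000) is divided into 4 shares of 24,000: Rashid and Ximena each take 24,000; Florian's 24,000 share passes to Florian's issue; Lena's 24,000 share passes to Lena's issue.
Florian's share (24,000) is divided into 2 shares of 12,000: Kira and Linnea each take 12,000.
Lena's share (24,000) is divided into 2 shares of 12,000: Ansel and Aditi each take 12,000.

Aditi receives 12,000.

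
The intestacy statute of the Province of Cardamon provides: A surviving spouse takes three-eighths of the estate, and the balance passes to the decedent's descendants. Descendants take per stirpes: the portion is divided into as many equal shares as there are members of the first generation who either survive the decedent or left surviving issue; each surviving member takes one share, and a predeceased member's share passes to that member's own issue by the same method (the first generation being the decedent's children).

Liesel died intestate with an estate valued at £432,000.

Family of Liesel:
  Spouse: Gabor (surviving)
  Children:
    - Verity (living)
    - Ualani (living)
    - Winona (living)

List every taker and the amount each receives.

Gabor takes three-eighths of £432,000 = £162,000. The remaining £270,000 passes to the descendants.
The descendants' portion (£270,000) is divided into 3 shares of £90,000: Verity, Ualani, and Winona each take £90,000.

Gabor: £162,000; Verity: £90,000; Ualani: £90,000; Winona: £90,000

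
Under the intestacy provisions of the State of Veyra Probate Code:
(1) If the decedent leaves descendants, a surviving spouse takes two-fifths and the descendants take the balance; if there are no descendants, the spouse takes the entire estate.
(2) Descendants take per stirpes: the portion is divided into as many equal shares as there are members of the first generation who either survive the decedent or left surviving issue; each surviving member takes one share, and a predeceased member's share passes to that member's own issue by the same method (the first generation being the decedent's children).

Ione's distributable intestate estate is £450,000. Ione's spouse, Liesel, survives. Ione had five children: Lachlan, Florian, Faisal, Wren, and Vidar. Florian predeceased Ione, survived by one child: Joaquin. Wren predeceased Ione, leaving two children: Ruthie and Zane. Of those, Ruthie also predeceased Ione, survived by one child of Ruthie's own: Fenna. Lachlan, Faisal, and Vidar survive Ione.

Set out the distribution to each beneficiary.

Liesel takes two-fifths of £450,000 = £180,000. The remaining £270,000 passes to the descendants.
The descendants' portion (£270,000) is divided into 5 shares of £54,000: Lachlan, Faisal, and Vidar each take £54,000; Florian's £54,000 share passes to Florian's issue; Wren's £54,000 share passes to Wren's issue.
Florian's share (£54,000) passes entirely to Joaquin.
Wren's share (£54,000) is divided into 2 shares of £27,000: Zane takes £27,000; Ruthie's £27,000 share passes to Ruthie's issue.
Ruthie's share (£27,000) passes entirely to Fenna.

Liesel: £180,000; Lachlan: £54,000; Joaquin: £54,000; Faisal: £54,000; Fenna: £27,000; Zane: £27,000; Vidar: £54,000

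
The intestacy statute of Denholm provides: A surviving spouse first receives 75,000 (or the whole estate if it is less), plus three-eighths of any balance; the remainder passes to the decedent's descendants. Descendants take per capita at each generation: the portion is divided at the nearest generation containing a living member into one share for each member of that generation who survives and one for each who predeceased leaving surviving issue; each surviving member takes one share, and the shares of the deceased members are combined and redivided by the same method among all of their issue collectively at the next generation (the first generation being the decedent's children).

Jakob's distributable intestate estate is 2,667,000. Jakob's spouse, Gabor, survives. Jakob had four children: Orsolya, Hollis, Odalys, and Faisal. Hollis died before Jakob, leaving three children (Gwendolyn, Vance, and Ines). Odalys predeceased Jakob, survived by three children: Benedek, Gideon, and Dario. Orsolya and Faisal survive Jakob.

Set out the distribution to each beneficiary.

Gabor: 1,047,000; Orsolya: 405,000; Gwendolyn: 135,000; Vance: 135,000; Ines: 135,000; Benedek: 135,000; Gideon: 135,000; Dario: 135,000; Faisal: 405,000

Gabor first takes 75,000, leaving a balance of 2,592,000. Gabor then takes three-eighths of the balance (972,000), for a total of 1,047,000. The remaining 1,620,000 passes to the descendants.
The descendants' portion (1,620,000) is divided at the children's generation into 4 shares of 405,000. Orsolya and Faisal each take 405,000. The 2 shares of the deceased (Hollis and Odalys) are combined into a pool of 810,000.
That pool (810,000) is divided at the grandchildren's generation equally among Gwendolyn, Vance, Ines, Benedek, Gideon, and Dario: 135,000 each.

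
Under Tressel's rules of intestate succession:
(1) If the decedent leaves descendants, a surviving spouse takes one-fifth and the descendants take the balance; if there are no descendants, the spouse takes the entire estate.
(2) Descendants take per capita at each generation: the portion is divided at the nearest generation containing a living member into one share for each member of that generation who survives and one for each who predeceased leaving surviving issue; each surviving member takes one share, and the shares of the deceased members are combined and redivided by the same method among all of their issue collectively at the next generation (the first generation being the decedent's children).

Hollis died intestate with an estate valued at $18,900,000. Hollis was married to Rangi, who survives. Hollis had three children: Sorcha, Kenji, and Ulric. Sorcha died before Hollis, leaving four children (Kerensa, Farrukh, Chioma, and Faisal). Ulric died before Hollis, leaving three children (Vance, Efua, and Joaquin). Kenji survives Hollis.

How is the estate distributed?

Rangi takes one-fifth of $18,900,000 = $3,780,000. The remaining $15,120,000 passes to the descendants.
The descendants' portion ($15,120,000) is divided at the children's generation into 3 shares of $5,040,000. Kenji takes $5,040,000. The 2 shares of the deceased (Sorcha and Ulric) are combined into a pool of $10,080,000.
That pool ($10,080,000) is divided at the grandchildren's generation equally among Kerensa, Farrukh, Chioma, Faisal, Vance, Efua, and Joaquin: $1,440,000 each.

Rangi: $3,780,000; Kerensa: $1,440,000; Farrukh: $1,440,000; Chioma: $1,440,000; Faisal: $1,440,000; Kenji: $5,040,000; Vance: $1,440,000; Efua: $1,440,000; Joaquin: $1,440,000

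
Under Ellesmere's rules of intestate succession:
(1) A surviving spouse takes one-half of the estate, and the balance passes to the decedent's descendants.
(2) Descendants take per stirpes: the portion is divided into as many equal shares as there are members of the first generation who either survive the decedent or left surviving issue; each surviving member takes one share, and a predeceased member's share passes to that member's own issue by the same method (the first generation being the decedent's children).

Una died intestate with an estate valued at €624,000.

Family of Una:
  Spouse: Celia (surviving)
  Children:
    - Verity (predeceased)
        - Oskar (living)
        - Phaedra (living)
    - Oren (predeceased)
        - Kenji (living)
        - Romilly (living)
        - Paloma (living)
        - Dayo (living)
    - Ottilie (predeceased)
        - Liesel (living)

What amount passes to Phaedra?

Celia takes one-half of €624,000 = €312,000. The remaining €312,000 passes to the descendants.
The descendants' portion (€312,000) is divided into 3 shares of €104,000: Verity's €104,000 share passes to Verity's issue; Oren's €104,000 share passes to Oren's issue; Ottilie's €104,000 share passes to Ottilie's issue.
Verity's share (€104,000) is divided into 2 shares of €52,000: Oskar and Phaedra each take €52,000.
Oren's share (€104,000) is divided into 4 shares of €26,000: Kenji, Romilly, Paloma, and Dayo each take €26,000.
Ottilie's share (€104,000) passes entirely to Liesel.

Phaedra receives €52,000.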